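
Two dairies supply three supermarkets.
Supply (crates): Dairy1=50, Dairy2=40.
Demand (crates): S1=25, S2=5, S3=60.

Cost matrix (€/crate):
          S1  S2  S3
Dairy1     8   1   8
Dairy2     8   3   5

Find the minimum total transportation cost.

565

An optimal shipping plan:
  Dairy1->S1: 25 × €8 = €200
  Dairy1->S2: 5 × €1 = €5
  Dairy1->S3: 20 × €8 = €160
  Dairy2->S3: 40 × €5 = €200
Total = 200 + 5 + 160 + 200 = €565.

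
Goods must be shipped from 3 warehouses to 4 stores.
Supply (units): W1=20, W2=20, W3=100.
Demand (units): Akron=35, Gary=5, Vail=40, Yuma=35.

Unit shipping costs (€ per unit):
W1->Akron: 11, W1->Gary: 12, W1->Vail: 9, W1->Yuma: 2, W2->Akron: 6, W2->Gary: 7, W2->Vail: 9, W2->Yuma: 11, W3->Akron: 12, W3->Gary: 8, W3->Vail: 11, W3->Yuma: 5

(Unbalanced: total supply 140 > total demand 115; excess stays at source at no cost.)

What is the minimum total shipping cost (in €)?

Optimal allocation:
  W1 to Yuma: 20 × €2 = €40
  W2 to Akron: 20 × €6 = €120
  W3 to Akron: 15 × €12 = €180
  W3 to Gary: 5 × €8 = €40
  W3 to Vail: 40 × €11 = €440
  W3 to Yuma: 15 × €5 = €75
Total = 40 + 120 + 180 + 40 + 440 + 75 = €895.

895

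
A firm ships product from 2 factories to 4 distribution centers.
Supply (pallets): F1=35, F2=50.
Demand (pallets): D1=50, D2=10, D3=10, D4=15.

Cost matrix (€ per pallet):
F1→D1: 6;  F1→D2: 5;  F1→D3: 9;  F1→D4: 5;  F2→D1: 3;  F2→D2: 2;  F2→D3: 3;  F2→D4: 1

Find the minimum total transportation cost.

A cheapest plan:
  F1→D1: 25 pallets
  F1→D2: 10 pallets
  F2→D1: 25 pallets
  F2→D3: 10 pallets
  F2→D4: 15 pallets
Total cost = €320.

320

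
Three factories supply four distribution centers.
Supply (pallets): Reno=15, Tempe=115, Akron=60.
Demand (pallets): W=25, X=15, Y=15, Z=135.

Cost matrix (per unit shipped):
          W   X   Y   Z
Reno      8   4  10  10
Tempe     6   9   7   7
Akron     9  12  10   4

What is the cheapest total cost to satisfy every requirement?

1080

Optimal allocation:
  Reno to X: 15 × 4 = 60
  Tempe to W: 25 × 6 = 150
  Tempe to Y: 15 × 7 = 105
  Tempe to Z: 75 × 7 = 525
  Akron to Z: 60 × 4 = 240
Total = 60 + 150 + 105 + 525 + 240 = 1080.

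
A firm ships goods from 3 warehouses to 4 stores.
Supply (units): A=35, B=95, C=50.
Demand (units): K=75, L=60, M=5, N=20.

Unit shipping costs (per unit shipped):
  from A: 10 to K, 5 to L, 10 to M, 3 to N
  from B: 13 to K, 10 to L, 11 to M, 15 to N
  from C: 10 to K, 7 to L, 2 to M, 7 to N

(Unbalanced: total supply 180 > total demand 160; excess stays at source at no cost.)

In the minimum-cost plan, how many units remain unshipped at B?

20

An optimal plan:
  A–L: 15 × 5 = 75
  A–N: 20 × 3 = 60
  B–K: 75 × 13 = 975
  C–L: 45 × 7 = 315
  C–M: 5 × 2 = 10
Total cost = 1435.
B ships 75 of its 95, leaving 20.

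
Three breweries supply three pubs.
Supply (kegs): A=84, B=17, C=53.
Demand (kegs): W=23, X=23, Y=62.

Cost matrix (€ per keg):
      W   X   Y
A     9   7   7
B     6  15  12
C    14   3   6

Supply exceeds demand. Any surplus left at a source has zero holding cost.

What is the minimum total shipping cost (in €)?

629

Optimal allocation:
  A->W: 6 × €9 = €54
  A->Y: 32 × €7 = €224
  B->W: 17 × €6 = €102
  C->X: 23 × €3 = €69
  C->Y: 30 × €6 = €180
Total = 54 + 224 + 102 + 69 + 180 = €629.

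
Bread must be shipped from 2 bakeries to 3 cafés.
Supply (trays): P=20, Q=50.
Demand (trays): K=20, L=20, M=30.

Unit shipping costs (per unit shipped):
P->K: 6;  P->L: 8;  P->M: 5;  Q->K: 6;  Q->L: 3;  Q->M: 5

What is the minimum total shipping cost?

One minimum-cost allocation:
  P–M: 20 trays
  Q–K: 20 trays
  Q–L: 20 trays
  Q–M: 10 trays
Total cost = 330.

330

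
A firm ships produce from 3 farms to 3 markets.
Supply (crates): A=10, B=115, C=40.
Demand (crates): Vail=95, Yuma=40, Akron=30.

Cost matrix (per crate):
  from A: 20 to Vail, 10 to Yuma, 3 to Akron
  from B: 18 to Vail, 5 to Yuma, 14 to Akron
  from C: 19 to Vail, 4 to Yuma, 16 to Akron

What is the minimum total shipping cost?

2180

An optimal shipping plan:
  A->Akron: 10 × 3 = 30
  B->Vail: 95 × 18 = 1710
  B->Akron: 20 × 14 = 280
  C->Yuma: 40 × 4 = 160
Total = 30 + 1710 + 280 + 160 = 2180.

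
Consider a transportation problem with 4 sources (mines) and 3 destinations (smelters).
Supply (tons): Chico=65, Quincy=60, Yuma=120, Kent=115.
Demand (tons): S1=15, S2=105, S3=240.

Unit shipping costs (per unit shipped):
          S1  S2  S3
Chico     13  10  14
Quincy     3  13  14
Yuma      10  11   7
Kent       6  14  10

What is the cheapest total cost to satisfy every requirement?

An optimal shipping plan:
  Chico->S2: 65 × 10 = 650
  Quincy->S1: 15 × 3 = 45
  Quincy->S2: 40 × 13 = 520
  Quincy->S3: 5 × 14 = 70
  Yuma->S3: 120 × 7 = 840
  Kent->S3: 115 × 10 = 1150
Total = 650 + 45 + 520 + 70 + 840 + 1150 = 3275.
(Supply check: Chico ships 65; Quincy ships 60; Yuma ships 120; Kent ships 115.)

3275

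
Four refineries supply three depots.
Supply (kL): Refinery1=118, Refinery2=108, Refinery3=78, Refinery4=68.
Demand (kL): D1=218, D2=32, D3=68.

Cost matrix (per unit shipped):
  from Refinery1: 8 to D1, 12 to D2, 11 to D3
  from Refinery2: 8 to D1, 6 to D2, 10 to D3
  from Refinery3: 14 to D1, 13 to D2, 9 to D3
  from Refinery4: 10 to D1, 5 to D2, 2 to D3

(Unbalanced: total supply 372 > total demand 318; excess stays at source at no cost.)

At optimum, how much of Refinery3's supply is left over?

54

Minimum-cost shipments:
  Refinery1–D1: 118 kL
  Refinery2–D1: 76 kL
  Refinery2–D2: 32 kL
  Refinery3–D1: 24 kL
  Refinery4–D3: 68 kL
Total cost = 2216.
Refinery3 ships 24 of its 78, leaving 54.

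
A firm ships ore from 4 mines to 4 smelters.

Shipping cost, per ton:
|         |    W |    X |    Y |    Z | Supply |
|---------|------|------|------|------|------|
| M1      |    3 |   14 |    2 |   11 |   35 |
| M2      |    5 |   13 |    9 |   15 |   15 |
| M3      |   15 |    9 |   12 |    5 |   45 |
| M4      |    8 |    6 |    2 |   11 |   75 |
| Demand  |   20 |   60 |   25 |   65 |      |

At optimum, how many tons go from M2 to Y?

Solving gives:
  M1–W: 5 × 3 = 15
  M1–Y: 10 × 2 = 20
  M1–Z: 20 × 11 = 220
  M2–W: 15 × 5 = 75
  M3–Z: 45 × 5 = 225
  M4–X: 60 × 6 = 360
  M4–Y: 15 × 2 = 30
Total cost = 945.
The route M2→Y is not used.

0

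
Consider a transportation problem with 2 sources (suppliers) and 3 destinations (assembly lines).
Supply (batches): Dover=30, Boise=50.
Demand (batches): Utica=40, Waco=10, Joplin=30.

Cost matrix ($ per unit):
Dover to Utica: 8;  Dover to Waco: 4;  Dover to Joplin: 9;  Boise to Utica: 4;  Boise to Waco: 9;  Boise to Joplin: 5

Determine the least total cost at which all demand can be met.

One minimum-cost allocation:
  Dover->Utica: 20 × $8 = $160
  Dover->Waco: 10 × $4 = $40
  Boise->Utica: 20 × $4 = $80
  Boise->Joplin: 30 × $5 = $150
Total = 160 + 40 + 80 + 150 = $430.
(Supply check: Dover ships 30; Boise ships 50.)

430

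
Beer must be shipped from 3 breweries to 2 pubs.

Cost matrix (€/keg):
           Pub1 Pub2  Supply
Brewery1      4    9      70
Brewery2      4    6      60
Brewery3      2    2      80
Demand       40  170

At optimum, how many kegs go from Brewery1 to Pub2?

Optimal shipments:
  Brewery1->Pub1: 40 × €4 = €160
  Brewery1->Pub2: 30 × €9 = €270
  Brewery2->Pub2: 60 × €6 = €360
  Brewery3->Pub2: 80 × €2 = €160
Total cost = €950.
So Brewery1→Pub2 carries 30 kegs.

30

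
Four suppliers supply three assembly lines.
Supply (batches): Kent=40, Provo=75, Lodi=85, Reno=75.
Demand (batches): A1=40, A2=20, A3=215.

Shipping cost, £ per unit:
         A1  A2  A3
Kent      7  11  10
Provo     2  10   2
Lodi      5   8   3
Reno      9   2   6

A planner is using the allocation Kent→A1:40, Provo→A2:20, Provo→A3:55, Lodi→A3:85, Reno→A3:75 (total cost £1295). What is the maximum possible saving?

Current plan cost = 40·7 + 20·10 + 55·2 + 85·3 + 75·6 = £1295.
Optimal plan:
  Kent to A1: 40 × £7 = £280
  Provo to A3: 75 × £2 = £150
  Lodi to A3: 85 × £3 = £255
  Reno to A2: 20 × £2 = £40
  Reno to A3: 55 × £6 = £330
Optimal cost = £1055.
Saving = 1295 − 1055 = £240.

240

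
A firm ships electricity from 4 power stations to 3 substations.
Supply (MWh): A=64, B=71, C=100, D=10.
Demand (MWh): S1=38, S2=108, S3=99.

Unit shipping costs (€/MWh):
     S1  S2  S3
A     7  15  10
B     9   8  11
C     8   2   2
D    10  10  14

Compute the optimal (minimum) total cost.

Optimal allocation:
  A–S1: 38 MWh
  A–S3: 26 MWh
  B–S2: 71 MWh
  C–S2: 27 MWh
  C–S3: 73 MWh
  D–S2: 10 MWh
Total cost = €1394.

1394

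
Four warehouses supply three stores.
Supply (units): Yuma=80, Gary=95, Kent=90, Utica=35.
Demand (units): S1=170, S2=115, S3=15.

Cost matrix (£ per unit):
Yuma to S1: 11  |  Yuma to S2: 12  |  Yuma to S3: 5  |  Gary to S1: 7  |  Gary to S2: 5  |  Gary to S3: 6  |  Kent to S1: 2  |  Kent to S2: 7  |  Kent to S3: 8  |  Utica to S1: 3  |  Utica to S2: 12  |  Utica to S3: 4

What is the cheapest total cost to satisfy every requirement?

An optimal shipping plan:
  Yuma→S1: 45 × £11 = £495
  Yuma→S2: 20 × £12 = £240
  Yuma→S3: 15 × £5 = £75
  Gary→S2: 95 × £5 = £475
  Kent→S1: 90 × £2 = £180
  Utica→S1: 35 × £3 = £105
Total = 495 + 240 + 75 + 475 + 180 + 105 = £1570.
(Supply check: Yuma ships 80; Gary ships 95; Kent ships 90; Utica ships 35.)

1570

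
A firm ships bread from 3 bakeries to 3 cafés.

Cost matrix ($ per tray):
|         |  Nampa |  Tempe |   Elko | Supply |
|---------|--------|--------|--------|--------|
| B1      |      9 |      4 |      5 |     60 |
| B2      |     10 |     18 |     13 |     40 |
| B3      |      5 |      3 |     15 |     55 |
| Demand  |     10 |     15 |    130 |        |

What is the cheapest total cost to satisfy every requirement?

An optimal shipping plan:
  B1 to Elko: 60 × $5 = $300
  B2 to Elko: 40 × $13 = $520
  B3 to Nampa: 10 × $5 = $50
  B3 to Tempe: 15 × $3 = $45
  B3 to Elko: 30 × $15 = $450
Total = 300 + 520 + 50 + 45 + 450 = $1365.

1365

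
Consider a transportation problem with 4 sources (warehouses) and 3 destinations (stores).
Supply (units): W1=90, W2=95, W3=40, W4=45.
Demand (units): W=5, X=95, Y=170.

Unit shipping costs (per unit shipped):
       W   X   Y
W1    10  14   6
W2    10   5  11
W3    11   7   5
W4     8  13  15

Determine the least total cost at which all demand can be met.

1855

One minimum-cost allocation:
  W1→Y: 90 × 6 = 540
  W2→X: 95 × 5 = 475
  W3→Y: 40 × 5 = 200
  W4→W: 5 × 8 = 40
  W4→Y: 40 × 15 = 600
Total = 540 + 475 + 200 + 40 + 600 = 1855.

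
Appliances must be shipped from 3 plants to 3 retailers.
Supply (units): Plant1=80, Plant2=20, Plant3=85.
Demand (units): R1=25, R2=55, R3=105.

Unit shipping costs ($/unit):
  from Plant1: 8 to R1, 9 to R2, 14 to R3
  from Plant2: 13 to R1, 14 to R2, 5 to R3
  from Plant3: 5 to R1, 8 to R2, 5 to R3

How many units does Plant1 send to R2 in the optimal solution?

55

Solving gives:
  Plant1→R1: 25 units
  Plant1→R2: 55 units
  Plant2→R3: 20 units
  Plant3→R3: 85 units
Total cost = $1220.
So Plant1→R2 carries 55 units.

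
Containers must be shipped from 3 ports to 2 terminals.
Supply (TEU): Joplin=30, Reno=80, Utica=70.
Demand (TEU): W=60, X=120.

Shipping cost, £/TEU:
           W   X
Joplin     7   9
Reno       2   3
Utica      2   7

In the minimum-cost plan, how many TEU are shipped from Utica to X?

Optimal shipments:
  Joplin->X: 30 TEU
  Reno->X: 80 TEU
  Utica->W: 60 TEU
  Utica->X: 10 TEU
Total cost = £700.
So Utica→X carries 10 TEU.

10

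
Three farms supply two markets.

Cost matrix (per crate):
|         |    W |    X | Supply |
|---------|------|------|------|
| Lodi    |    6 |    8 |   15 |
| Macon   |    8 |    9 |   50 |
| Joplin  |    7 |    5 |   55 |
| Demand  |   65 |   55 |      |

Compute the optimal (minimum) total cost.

765

An optimal shipping plan:
  Lodi→W: 15 × 6 = 90
  Macon→W: 50 × 8 = 400
  Joplin→X: 55 × 5 = 275
Total = 90 + 400 + 275 = 765.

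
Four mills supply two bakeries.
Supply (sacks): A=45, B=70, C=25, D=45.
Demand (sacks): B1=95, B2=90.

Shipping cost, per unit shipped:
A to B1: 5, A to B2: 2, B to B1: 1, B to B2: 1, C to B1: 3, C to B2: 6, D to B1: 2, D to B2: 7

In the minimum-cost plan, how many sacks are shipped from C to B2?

0

The minimum-cost plan:
  A->B2: 45 × 2 = 90
  B->B1: 25 × 1 = 25
  B->B2: 45 × 1 = 45
  C->B1: 25 × 3 = 75
  D->B1: 45 × 2 = 90
Total cost = 325.
The route C→B2 is not used.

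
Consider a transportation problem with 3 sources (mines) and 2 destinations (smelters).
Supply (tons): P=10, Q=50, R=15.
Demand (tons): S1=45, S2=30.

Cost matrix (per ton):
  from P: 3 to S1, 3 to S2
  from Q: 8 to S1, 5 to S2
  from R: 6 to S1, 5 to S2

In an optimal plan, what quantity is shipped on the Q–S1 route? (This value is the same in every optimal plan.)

The minimum-cost plan:
  P→S1: 10 × 3 = 30
  Q→S1: 20 × 8 = 160
  Q→S2: 30 × 5 = 150
  R→S1: 15 × 6 = 90
Total cost = 430.
So Q→S1 carries 20 tons.

20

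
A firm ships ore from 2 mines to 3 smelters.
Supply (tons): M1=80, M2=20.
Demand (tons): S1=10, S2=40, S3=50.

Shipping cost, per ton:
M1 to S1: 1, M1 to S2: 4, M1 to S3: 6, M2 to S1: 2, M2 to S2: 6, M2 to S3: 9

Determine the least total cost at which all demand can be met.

500

A cheapest plan:
  M1–S2: 30 × 4 = 120
  M1–S3: 50 × 6 = 300
  M2–S1: 10 × 2 = 20
  M2–S2: 10 × 6 = 60
Total = 120 + 300 + 20 + 60 = 500.
(Supply check: M1 ships 80; M2 ships 20.)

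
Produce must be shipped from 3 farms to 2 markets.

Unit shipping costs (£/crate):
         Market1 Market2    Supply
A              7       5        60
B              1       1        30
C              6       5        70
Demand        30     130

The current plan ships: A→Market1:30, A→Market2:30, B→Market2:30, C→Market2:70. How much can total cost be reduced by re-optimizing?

60

Current plan cost = 30·7 + 30·5 + 30·1 + 70·5 = £740.
Optimal plan:
  A to Market2: 60 × £5 = £300
  B to Market1: 30 × £1 = £30
  C to Market2: 70 × £5 = £350
Optimal cost = £680.
Saving = 740 − 680 = £60.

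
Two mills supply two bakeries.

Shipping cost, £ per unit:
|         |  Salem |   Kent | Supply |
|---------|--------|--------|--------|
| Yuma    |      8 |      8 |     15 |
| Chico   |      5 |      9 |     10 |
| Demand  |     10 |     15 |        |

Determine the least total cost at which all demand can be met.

An optimal shipping plan:
  Yuma to Kent: 15 sacks
  Chico to Salem: 10 sacks
Total cost = £170.

170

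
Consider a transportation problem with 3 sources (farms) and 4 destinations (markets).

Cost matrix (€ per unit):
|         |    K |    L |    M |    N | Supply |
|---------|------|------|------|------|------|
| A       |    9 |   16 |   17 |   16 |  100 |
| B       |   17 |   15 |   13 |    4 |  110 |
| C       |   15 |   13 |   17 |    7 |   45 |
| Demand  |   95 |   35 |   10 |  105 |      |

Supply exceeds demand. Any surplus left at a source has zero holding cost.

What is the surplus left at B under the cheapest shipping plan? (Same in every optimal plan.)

0

An optimal plan:
  A->K: 95 × €9 = €855
  B->M: 10 × €13 = €130
  B->N: 100 × €4 = €400
  C->L: 35 × €13 = €455
  C->N: 5 × €7 = €35
Total cost = €1875.
B ships 110 of its 110, leaving 0.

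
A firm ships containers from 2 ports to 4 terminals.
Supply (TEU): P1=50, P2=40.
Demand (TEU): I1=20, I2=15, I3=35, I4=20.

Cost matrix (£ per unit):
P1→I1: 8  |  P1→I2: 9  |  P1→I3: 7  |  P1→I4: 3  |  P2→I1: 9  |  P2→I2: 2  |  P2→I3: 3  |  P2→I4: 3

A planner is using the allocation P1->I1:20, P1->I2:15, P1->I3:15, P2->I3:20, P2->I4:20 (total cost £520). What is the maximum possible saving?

Current plan cost = 20·8 + 15·9 + 15·7 + 20·3 + 20·3 = £520.
Optimal plan:
  P1→I1: 20 × £8 = £160
  P1→I3: 10 × £7 = £70
  P1→I4: 20 × £3 = £60
  P2→I2: 15 × £2 = £30
  P2→I3: 25 × £3 = £75
Optimal cost = £395.
Saving = 520 − 395 = £125.

125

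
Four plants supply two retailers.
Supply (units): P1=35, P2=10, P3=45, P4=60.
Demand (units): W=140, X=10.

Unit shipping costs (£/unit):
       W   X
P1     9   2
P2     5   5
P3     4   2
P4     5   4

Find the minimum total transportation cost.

Optimal allocation:
  P1–W: 25 × £9 = £225
  P1–X: 10 × £2 = £20
  P2–W: 10 × £5 = £50
  P3–W: 45 × £4 = £180
  P4–W: 60 × £5 = £300
Total = 225 + 20 + 50 + 180 + 300 = £775.

775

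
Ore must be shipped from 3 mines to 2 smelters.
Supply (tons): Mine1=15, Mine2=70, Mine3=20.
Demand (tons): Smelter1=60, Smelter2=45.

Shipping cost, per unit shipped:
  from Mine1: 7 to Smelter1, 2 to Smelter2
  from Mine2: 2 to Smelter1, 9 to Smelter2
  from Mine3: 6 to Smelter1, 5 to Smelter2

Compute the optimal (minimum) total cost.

An optimal shipping plan:
  Mine1→Smelter2: 15 tons
  Mine2→Smelter1: 60 tons
  Mine2→Smelter2: 10 tons
  Mine3→Smelter2: 20 tons
Total cost = 340.
(Supply check: Mine1 ships 15; Mine2 ships 70; Mine3 ships 20.)

340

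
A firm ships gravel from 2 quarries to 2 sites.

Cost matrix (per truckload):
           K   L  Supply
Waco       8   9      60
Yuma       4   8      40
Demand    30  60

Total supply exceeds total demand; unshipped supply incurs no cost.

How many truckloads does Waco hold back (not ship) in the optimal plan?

10

Minimum-cost shipments:
  Waco→L: 50 × 9 = 450
  Yuma→K: 30 × 4 = 120
  Yuma→L: 10 × 8 = 80
Total cost = 650.
Waco ships 50 of its 60, leaving 10.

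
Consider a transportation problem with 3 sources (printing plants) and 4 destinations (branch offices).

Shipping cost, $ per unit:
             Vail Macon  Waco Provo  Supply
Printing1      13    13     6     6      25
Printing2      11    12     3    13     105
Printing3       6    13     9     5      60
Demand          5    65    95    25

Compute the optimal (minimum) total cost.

1275

A cheapest plan:
  Printing1->Macon: 25 × $13 = $325
  Printing2->Macon: 10 × $12 = $120
  Printing2->Waco: 95 × $3 = $285
  Printing3->Vail: 5 × $6 = $30
  Printing3->Macon: 30 × $13 = $390
  Printing3->Provo: 25 × $5 = $125
Total = 325 + 120 + 285 + 30 + 390 + 125 = $1275.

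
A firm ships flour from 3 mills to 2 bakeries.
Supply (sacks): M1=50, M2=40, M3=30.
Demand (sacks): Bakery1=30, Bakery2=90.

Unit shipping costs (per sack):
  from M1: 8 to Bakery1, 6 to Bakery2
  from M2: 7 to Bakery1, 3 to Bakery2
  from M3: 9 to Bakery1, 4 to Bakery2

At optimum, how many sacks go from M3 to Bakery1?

0

Optimal shipments:
  M1→Bakery1: 30 × 8 = 240
  M1→Bakery2: 20 × 6 = 120
  M2→Bakery2: 40 × 3 = 120
  M3→Bakery2: 30 × 4 = 120
Total cost = 600.
The route M3→Bakery1 is not used.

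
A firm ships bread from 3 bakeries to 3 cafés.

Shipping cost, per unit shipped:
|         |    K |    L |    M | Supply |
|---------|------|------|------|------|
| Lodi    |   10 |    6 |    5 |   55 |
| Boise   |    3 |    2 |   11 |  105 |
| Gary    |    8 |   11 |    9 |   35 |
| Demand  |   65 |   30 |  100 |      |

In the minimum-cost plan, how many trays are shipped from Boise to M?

Solving gives:
  Lodi–M: 55 trays
  Boise–K: 65 trays
  Boise–L: 30 trays
  Boise–M: 10 trays
  Gary–M: 35 trays
Total cost = 955.
So Boise→M carries 10 trays.

10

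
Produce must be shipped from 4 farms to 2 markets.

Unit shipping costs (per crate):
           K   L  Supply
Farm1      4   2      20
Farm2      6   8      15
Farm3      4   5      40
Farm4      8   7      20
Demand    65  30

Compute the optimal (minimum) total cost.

One minimum-cost allocation:
  Farm1->L: 20 × 2 = 40
  Farm2->K: 15 × 6 = 90
  Farm3->K: 40 × 4 = 160
  Farm4->K: 10 × 8 = 80
  Farm4->L: 10 × 7 = 70
Total = 40 + 90 + 160 + 80 + 70 = 440.
(Supply check: Farm1 ships 20; Farm2 ships 15; Farm3 ships 40; Farm4 ships 20.)

440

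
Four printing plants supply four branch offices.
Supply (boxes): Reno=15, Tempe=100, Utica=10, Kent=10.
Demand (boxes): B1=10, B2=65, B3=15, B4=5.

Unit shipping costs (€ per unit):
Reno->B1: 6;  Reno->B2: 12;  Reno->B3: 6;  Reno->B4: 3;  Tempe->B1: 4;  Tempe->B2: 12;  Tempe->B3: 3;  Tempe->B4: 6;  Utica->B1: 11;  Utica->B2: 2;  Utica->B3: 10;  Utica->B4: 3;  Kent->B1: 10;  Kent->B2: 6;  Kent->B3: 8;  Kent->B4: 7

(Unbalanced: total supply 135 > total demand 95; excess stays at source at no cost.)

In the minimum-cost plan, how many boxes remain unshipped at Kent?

Minimum-cost shipments:
  Reno->B4: 5 boxes
  Tempe->B1: 10 boxes
  Tempe->B2: 45 boxes
  Tempe->B3: 15 boxes
  Utica->B2: 10 boxes
  Kent->B2: 10 boxes
Total cost = €720.
Kent ships 10 of its 10, leaving 0.

0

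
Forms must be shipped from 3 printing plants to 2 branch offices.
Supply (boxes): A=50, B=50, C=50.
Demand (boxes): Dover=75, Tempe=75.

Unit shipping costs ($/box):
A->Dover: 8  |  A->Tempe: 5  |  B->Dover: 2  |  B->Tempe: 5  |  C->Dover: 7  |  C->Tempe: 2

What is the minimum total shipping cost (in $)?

Optimal allocation:
  A->Dover: 25 × $8 = $200
  A->Tempe: 25 × $5 = $125
  B->Dover: 50 × $2 = $100
  C->Tempe: 50 × $2 = $100
Total = 200 + 125 + 100 + 100 = $525.

525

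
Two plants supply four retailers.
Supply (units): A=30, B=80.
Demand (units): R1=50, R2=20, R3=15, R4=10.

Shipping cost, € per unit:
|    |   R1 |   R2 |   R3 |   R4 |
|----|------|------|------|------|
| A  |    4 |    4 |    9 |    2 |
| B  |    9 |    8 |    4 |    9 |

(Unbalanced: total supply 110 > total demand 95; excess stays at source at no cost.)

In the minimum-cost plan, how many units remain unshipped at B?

An optimal plan:
  A to R1: 20 × €4 = €80
  A to R4: 10 × €2 = €20
  B to R1: 30 × €9 = €270
  B to R2: 20 × €8 = €160
  B to R3: 15 × €4 = €60
Total cost = €590.
B ships 65 of its 80, leaving 15.

15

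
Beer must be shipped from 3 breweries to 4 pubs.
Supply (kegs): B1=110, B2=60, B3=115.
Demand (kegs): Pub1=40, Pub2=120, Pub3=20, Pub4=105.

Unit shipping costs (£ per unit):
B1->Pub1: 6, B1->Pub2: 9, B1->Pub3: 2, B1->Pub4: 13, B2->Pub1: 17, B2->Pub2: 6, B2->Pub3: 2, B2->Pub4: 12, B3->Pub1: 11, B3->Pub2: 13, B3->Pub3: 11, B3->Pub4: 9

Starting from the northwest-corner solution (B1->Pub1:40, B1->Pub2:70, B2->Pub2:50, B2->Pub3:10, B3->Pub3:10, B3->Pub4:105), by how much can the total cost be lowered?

Current plan cost = 40·6 + 70·9 + 50·6 + 10·2 + 10·11 + 105·9 = £2245.
Optimal plan:
  B1→Pub1: 40 × £6 = £240
  B1→Pub2: 50 × £9 = £450
  B1→Pub3: 20 × £2 = £40
  B2→Pub2: 60 × £6 = £360
  B3→Pub2: 10 × £13 = £130
  B3→Pub4: 105 × £9 = £945
Optimal cost = £2165.
Saving = 2245 − 2165 = £80.

80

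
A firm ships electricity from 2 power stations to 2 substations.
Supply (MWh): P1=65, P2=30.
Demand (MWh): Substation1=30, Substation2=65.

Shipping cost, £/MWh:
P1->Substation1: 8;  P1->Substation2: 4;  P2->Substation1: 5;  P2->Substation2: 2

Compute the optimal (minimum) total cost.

410

One minimum-cost allocation:
  P1->Substation2: 65 × £4 = £260
  P2->Substation1: 30 × £5 = £150
Total = 260 + 150 = £410.
(Supply check: P1 ships 65; P2 ships 30.)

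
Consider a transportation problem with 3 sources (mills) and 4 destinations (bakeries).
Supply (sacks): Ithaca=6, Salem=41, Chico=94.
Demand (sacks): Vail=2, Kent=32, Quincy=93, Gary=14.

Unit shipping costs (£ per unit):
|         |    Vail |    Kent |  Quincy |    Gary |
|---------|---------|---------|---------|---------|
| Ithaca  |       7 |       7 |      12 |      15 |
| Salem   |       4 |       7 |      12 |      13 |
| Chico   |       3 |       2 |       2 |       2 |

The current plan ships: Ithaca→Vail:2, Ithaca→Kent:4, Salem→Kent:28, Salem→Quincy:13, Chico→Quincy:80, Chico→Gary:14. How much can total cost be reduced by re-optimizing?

6

Current plan cost = 2·7 + 4·7 + 28·7 + 13·12 + 80·2 + 14·2 = £582.
Optimal plan:
  Ithaca to Kent: 6 × £7 = £42
  Salem to Vail: 2 × £4 = £8
  Salem to Kent: 26 × £7 = £182
  Salem to Quincy: 13 × £12 = £156
  Chico to Quincy: 80 × £2 = £160
  Chico to Gary: 14 × £2 = £28
Optimal cost = £576.
Saving = 582 − 576 = £6.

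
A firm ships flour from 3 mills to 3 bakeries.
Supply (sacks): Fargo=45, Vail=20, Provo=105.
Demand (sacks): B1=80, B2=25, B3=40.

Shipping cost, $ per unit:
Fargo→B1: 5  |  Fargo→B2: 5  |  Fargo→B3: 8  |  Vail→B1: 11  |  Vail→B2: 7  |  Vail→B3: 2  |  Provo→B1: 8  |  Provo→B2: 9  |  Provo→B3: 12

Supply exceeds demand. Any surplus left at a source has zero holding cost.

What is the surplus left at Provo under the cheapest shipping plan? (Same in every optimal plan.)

25

An optimal plan:
  Fargo->B2: 25 sacks
  Fargo->B3: 20 sacks
  Vail->B3: 20 sacks
  Provo->B1: 80 sacks
Total cost = $965.
Provo ships 80 of its 105, leaving 25.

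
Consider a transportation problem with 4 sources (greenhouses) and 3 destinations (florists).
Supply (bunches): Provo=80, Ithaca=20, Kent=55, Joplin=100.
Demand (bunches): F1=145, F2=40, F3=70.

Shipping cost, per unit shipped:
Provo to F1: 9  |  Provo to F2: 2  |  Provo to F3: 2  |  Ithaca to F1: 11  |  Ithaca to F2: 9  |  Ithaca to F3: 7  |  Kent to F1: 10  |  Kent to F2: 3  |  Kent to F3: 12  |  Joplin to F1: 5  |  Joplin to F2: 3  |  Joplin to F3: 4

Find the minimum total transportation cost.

1220

An optimal shipping plan:
  Provo to F2: 10 × 2 = 20
  Provo to F3: 70 × 2 = 140
  Ithaca to F1: 20 × 11 = 220
  Kent to F1: 25 × 10 = 250
  Kent to F2: 30 × 3 = 90
  Joplin to F1: 100 × 5 = 500
Total = 20 + 140 + 220 + 250 + 90 + 500 = 1220.
(Supply check: Provo ships 80; Ithaca ships 20; Kent ships 55; Joplin ships 100.)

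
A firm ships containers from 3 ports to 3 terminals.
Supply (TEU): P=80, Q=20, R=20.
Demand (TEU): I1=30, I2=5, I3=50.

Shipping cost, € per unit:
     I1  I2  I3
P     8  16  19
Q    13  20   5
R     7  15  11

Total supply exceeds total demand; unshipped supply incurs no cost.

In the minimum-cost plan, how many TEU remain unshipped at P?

35

Minimum-cost shipments:
  P to I1: 30 × €8 = €240
  P to I2: 5 × €16 = €80
  P to I3: 10 × €19 = €190
  Q to I3: 20 × €5 = €100
  R to I3: 20 × €11 = €220
Total cost = €830.
P ships 45 of its 80, leaving 35.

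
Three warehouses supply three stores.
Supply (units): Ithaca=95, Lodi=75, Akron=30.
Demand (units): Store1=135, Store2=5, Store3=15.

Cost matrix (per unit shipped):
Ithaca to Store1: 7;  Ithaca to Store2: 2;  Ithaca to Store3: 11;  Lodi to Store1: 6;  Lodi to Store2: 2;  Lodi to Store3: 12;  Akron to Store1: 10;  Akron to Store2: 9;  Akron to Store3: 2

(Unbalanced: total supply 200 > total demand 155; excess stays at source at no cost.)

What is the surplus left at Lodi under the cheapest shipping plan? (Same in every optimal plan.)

0

Minimum-cost shipments:
  Ithaca–Store1: 60 × 7 = 420
  Ithaca–Store2: 5 × 2 = 10
  Lodi–Store1: 75 × 6 = 450
  Akron–Store3: 15 × 2 = 30
Total cost = 910.
Lodi ships 75 of its 75, leaving 0.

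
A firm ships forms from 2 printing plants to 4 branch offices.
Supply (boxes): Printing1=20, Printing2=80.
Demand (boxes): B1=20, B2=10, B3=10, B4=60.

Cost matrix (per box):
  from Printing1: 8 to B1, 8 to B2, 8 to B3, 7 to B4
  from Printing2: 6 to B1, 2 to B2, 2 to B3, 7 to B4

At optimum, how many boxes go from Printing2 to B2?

Solving gives:
  Printing1 to B4: 20 × 7 = 140
  Printing2 to B1: 20 × 6 = 120
  Printing2 to B2: 10 × 2 = 20
  Printing2 to B3: 10 × 2 = 20
  Printing2 to B4: 40 × 7 = 280
Total cost = 580.
So Printing2→B2 carries 10 boxes.

10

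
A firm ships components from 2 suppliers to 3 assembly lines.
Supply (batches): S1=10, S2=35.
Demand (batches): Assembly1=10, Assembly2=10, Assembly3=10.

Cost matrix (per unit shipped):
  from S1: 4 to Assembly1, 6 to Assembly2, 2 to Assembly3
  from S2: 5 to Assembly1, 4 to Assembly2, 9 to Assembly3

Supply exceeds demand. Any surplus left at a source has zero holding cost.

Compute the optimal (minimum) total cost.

110

Optimal allocation:
  S1→Assembly3: 10 × 2 = 20
  S2→Assembly1: 10 × 5 = 50
  S2→Assembly2: 10 × 4 = 40
Total = 20 + 50 + 40 = 110.
(Supply check: S1 ships 10; S2 ships 20.)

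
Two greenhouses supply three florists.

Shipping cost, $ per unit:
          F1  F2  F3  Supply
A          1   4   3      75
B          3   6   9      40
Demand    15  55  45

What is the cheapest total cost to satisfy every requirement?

A cheapest plan:
  A to F1: 15 bunches
  A to F2: 15 bunches
  A to F3: 45 bunches
  B to F2: 40 bunches
Total cost = $450.

450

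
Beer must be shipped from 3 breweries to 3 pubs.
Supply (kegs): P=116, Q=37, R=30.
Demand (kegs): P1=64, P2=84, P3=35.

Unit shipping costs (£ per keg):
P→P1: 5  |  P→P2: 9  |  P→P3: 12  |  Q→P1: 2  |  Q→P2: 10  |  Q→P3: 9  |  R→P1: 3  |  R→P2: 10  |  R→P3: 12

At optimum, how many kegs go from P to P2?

The minimum-cost plan:
  P->P2: 84 × £9 = £756
  P->P3: 32 × £12 = £384
  Q->P1: 34 × £2 = £68
  Q->P3: 3 × £9 = £27
  R->P1: 30 × £3 = £90
Total cost = £1325.
So P→P2 carries 84 kegs.

84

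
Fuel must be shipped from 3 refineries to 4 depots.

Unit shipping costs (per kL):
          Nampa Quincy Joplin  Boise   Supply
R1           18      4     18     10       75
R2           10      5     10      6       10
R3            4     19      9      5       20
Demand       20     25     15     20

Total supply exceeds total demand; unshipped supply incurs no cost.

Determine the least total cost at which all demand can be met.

570

An optimal shipping plan:
  R1→Quincy: 25 kL
  R1→Joplin: 5 kL
  R1→Boise: 20 kL
  R2→Joplin: 10 kL
  R3→Nampa: 20 kL
Total cost = 570.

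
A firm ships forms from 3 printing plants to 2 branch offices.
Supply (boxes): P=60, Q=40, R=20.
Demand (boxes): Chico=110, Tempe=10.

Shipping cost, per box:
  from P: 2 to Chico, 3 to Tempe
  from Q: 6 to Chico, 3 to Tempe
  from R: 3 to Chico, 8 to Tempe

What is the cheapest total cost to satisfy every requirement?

390

A cheapest plan:
  P to Chico: 60 boxes
  Q to Chico: 30 boxes
  Q to Tempe: 10 boxes
  R to Chico: 20 boxes
Total cost = 390.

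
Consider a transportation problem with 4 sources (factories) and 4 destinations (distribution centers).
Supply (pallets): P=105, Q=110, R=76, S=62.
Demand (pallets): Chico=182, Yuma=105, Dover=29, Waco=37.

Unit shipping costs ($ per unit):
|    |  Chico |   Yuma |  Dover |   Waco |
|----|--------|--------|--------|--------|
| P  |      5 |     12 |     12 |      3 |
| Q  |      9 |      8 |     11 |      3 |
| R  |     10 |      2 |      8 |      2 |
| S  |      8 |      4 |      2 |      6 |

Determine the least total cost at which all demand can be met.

1651

An optimal shipping plan:
  P–Chico: 105 pallets
  Q–Chico: 73 pallets
  Q–Waco: 37 pallets
  R–Yuma: 76 pallets
  S–Chico: 4 pallets
  S–Yuma: 29 pallets
  S–Dover: 29 pallets
Total cost = $1651.
(Supply check: P ships 105; Q ships 110; R ships 76; S ships 62.)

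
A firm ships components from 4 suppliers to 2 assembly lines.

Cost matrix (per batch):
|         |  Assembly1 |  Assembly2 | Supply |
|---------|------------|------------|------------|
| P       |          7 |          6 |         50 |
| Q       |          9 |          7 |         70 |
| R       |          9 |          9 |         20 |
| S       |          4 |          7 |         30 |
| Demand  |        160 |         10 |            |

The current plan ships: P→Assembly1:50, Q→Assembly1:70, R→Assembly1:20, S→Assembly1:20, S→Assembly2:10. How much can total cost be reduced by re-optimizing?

50

Current plan cost = 50·7 + 70·9 + 20·9 + 20·4 + 10·7 = 1310.
Optimal plan:
  P→Assembly1: 50 × 7 = 350
  Q→Assembly1: 60 × 9 = 540
  Q→Assembly2: 10 × 7 = 70
  R→Assembly1: 20 × 9 = 180
  S→Assembly1: 30 × 4 = 120
Optimal cost = 1260.
Saving = 1310 − 1260 = 50.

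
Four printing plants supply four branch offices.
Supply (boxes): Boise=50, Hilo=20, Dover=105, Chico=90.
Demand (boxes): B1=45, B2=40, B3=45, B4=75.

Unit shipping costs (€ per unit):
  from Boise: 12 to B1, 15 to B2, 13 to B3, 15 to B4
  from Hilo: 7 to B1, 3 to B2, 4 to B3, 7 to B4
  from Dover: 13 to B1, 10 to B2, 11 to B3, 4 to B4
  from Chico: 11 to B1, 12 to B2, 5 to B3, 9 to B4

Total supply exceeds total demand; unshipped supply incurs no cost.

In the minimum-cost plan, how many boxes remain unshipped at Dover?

10

An optimal plan:
  Hilo→B2: 20 × €3 = €60
  Dover→B2: 20 × €10 = €200
  Dover→B4: 75 × €4 = €300
  Chico→B1: 45 × €11 = €495
  Chico→B3: 45 × €5 = €225
Total cost = €1280.
Dover ships 95 of its 105, leaving 10.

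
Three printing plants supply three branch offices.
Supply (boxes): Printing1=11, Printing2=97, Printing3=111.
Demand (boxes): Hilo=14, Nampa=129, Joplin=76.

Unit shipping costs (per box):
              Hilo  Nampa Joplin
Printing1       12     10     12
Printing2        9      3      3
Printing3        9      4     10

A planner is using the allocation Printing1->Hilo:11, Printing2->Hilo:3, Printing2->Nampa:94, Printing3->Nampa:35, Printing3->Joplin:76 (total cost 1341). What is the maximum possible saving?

459

Current plan cost = 11·12 + 3·9 + 94·3 + 35·4 + 76·10 = 1341.
Optimal plan:
  Printing1–Hilo: 11 × 12 = 132
  Printing2–Nampa: 21 × 3 = 63
  Printing2–Joplin: 76 × 3 = 228
  Printing3–Hilo: 3 × 9 = 27
  Printing3–Nampa: 108 × 4 = 432
Optimal cost = 882.
Saving = 1341 − 882 = 459.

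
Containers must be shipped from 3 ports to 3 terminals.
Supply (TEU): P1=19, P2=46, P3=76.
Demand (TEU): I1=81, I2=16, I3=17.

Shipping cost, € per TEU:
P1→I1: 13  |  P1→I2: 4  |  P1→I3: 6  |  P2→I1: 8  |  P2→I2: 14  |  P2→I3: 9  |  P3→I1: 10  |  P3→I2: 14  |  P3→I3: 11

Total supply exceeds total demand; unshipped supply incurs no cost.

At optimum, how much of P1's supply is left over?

Minimum-cost shipments:
  P1–I2: 16 × €4 = €64
  P1–I3: 3 × €6 = €18
  P2–I1: 46 × €8 = €368
  P3–I1: 35 × €10 = €350
  P3–I3: 14 × €11 = €154
Total cost = €954.
P1 ships 19 of its 19, leaving 0.

0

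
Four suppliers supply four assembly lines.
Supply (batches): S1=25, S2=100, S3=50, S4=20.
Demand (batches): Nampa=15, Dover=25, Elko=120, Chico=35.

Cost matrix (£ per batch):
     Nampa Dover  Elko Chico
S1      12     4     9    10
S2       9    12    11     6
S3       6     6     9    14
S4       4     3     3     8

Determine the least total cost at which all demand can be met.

1490

Optimal allocation:
  S1 to Dover: 25 batches
  S2 to Elko: 65 batches
  S2 to Chico: 35 batches
  S3 to Nampa: 15 batches
  S3 to Elko: 35 batches
  S4 to Elko: 20 batches
Total cost = £1490.
(Supply check: S1 ships 25; S2 ships 100; S3 ships 50; S4 ships 20.)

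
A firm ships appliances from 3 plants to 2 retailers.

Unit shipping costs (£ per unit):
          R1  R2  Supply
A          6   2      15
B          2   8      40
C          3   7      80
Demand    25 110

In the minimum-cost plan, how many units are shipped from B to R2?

15

Solving gives:
  A to R2: 15 × £2 = £30
  B to R1: 25 × £2 = £50
  B to R2: 15 × £8 = £120
  C to R2: 80 × £7 = £560
Total cost = £760.
So B→R2 carries 15 units.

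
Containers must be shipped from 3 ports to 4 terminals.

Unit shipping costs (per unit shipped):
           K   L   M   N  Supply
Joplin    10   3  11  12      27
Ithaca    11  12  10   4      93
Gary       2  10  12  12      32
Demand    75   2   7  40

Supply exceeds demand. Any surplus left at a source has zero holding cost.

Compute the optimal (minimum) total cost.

748

Optimal allocation:
  Joplin→K: 25 × 10 = 250
  Joplin→L: 2 × 3 = 6
  Ithaca→K: 18 × 11 = 198
  Ithaca→M: 7 × 10 = 70
  Ithaca→N: 40 × 4 = 160
  Gary→K: 32 × 2 = 64
Total = 250 + 6 + 198 + 70 + 160 + 64 = 748.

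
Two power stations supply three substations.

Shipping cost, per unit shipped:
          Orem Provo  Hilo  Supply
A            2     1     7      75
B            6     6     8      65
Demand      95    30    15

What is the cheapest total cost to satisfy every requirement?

540

An optimal shipping plan:
  A–Orem: 45 MWh
  A–Provo: 30 MWh
  B–Orem: 50 MWh
  B–Hilo: 15 MWh
Total cost = 540.
(Supply check: A ships 75; B ships 65.)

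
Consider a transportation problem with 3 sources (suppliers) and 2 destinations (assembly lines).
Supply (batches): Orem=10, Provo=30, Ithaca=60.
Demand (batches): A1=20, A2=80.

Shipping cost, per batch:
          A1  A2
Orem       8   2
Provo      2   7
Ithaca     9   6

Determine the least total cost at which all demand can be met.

490

One minimum-cost allocation:
  Orem→A2: 10 × 2 = 20
  Provo→A1: 20 × 2 = 40
  Provo→A2: 10 × 7 = 70
  Ithaca→A2: 60 × 6 = 360
Total = 20 + 40 + 70 + 360 = 490.
(Supply check: Orem ships 10; Provo ships 30; Ithaca ships 60.)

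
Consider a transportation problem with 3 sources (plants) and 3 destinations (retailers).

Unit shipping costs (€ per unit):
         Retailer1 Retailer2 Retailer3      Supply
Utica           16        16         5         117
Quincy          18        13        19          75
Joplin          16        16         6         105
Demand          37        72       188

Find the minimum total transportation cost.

A cheapest plan:
  Utica→Retailer3: 117 × €5 = €585
  Quincy→Retailer1: 3 × €18 = €54
  Quincy→Retailer2: 72 × €13 = €936
  Joplin→Retailer1: 34 × €16 = €544
  Joplin→Retailer3: 71 × €6 = €426
Total = 585 + 54 + 936 + 544 + 426 = €2545.
(Supply check: Utica ships 117; Quincy ships 75; Joplin ships 105.)

2545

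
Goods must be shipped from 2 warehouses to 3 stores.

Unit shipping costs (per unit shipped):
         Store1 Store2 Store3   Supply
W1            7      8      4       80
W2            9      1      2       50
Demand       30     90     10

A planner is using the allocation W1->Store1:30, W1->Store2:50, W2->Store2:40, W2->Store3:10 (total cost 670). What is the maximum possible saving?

50

Current plan cost = 30·7 + 50·8 + 40·1 + 10·2 = 670.
Optimal plan:
  W1–Store1: 30 units
  W1–Store2: 40 units
  W1–Store3: 10 units
  W2–Store2: 50 units
Optimal cost = 620.
Saving = 670 − 620 = 50.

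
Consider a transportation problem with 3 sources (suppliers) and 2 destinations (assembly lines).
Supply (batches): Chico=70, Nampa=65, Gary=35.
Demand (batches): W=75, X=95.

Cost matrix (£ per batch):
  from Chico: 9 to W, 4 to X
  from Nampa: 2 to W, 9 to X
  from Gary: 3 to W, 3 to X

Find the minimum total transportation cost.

Optimal allocation:
  Chico to X: 70 × £4 = £280
  Nampa to W: 65 × £2 = £130
  Gary to W: 10 × £3 = £30
  Gary to X: 25 × £3 = £75
Total = 280 + 130 + 30 + 75 = £515.

515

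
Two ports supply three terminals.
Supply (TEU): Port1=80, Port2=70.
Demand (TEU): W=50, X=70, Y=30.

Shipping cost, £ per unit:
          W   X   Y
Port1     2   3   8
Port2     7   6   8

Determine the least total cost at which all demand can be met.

670

Optimal allocation:
  Port1→W: 50 × £2 = £100
  Port1→X: 30 × £3 = £90
  Port2→X: 40 × £6 = £240
  Port2→Y: 30 × £8 = £240
Total = 100 + 90 + 240 + 240 = £670.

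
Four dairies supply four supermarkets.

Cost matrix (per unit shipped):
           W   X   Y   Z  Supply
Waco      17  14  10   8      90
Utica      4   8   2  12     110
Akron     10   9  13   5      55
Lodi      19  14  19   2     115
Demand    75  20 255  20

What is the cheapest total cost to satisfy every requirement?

3415

One minimum-cost allocation:
  Waco→Y: 90 × 10 = 900
  Utica→Y: 110 × 2 = 220
  Akron→W: 55 × 10 = 550
  Lodi→W: 20 × 19 = 380
  Lodi→X: 20 × 14 = 280
  Lodi→Y: 55 × 19 = 1045
  Lodi→Z: 20 × 2 = 40
Total = 900 + 220 + 550 + 380 + 280 + 1045 + 40 = 3415.
(Supply check: Waco ships 90; Utica ships 110; Akron ships 55; Lodi ships 115.)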